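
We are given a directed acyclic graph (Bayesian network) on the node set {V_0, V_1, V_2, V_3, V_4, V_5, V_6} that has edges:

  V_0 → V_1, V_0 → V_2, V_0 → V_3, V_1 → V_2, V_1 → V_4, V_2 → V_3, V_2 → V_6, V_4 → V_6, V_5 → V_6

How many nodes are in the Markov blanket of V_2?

By definition, MB(V_2) is built from V_2's parents, V_2's children, and the co-parents of V_2.
V_2's parents: V_0, V_1.
Children of V_2: V_3, V_6.
Other parents of V_2's children:
  parents(V_3) \ {V_2} = {V_0}.
  V_6's other parents are V_4, V_5.
MB(V_2) = {V_0, V_1, V_3, V_4, V_5, V_6}, which has 6 nodes.

6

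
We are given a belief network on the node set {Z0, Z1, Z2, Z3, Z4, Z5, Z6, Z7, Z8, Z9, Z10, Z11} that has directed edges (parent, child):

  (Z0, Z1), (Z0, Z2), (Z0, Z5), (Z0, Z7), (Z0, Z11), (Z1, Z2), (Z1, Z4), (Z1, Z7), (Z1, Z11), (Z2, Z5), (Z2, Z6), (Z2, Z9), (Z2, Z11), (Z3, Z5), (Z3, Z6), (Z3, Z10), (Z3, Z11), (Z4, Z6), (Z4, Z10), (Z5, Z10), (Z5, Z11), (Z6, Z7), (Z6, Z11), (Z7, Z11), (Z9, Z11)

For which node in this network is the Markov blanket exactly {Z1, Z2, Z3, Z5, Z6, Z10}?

The target node must have every member of {Z1, Z2, Z3, Z5, Z6, Z10} as a parent, child, or co-parent, and no others.
Parents of Z4: Z1; children: Z6, Z10; co-parents: Z2, Z3, Z5.
These exactly cover the given set, so the node is Z4.

Z4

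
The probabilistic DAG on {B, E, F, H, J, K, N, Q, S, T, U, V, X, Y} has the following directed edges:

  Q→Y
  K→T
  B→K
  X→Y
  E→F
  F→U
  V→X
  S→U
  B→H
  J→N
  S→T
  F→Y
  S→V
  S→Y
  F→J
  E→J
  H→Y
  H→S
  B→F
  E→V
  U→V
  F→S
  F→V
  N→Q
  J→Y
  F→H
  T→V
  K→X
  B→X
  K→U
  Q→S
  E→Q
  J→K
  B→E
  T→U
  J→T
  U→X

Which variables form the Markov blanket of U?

By definition, MB(U) is built from U's parents, U's children, and the co-parents of U.
Parents of U: F, K, S, T.
Ch(U) = {V, X}.
Parents of each child, excluding U:
  V: E, F, S, T
  X: B, K, V
So the Markov blanket of U is {B, E, F, K, S, T, V, X}.

{B, E, F, K, S, T, V, X}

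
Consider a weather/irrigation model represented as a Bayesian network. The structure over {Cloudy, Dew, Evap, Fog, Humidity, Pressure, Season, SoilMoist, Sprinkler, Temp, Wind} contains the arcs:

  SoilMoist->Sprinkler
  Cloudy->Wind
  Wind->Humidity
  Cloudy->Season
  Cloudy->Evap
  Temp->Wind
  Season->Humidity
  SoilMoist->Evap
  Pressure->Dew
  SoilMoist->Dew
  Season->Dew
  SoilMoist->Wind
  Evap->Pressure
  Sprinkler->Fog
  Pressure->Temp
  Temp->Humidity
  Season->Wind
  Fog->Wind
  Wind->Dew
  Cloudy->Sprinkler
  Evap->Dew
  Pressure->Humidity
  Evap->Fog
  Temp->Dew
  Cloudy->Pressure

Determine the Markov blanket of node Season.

Parents of Season: Cloudy.
Season has children Dew, Humidity, Wind.
For each child, the remaining parents (spouses of Season):
  Wind: Cloudy, Fog, SoilMoist, Temp
  Dew: Evap, Pressure, SoilMoist, Temp, Wind
  Humidity: Pressure, Temp, Wind
So the Markov blanket of Season is {Cloudy, Dew, Evap, Fog, Humidity, Pressure, SoilMoist, Temp, Wind}.

{Cloudy, Dew, Evap, Fog, Humidity, Pressure, SoilMoist, Temp, Wind}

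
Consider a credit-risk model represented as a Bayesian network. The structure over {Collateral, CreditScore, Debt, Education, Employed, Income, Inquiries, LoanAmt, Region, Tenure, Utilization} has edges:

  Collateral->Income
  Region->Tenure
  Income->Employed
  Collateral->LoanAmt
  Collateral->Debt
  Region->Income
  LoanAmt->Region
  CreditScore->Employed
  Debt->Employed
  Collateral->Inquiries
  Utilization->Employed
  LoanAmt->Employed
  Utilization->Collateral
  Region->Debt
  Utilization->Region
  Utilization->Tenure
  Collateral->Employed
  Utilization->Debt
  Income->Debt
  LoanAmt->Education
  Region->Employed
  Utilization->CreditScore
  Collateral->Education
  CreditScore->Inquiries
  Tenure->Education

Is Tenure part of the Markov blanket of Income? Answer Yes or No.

The Markov blanket of a node is its parents, its children, and the other parents of its children.
Income has children Debt, Employed.
Income's parents: Collateral, Region.
Other parents of Income's children:
  Debt also has parents Collateral, Region, Utilization.
  Employed's other parents are Collateral, CreditScore, Debt, LoanAmt, Region, Utilization.
MB(Income) = {Collateral, CreditScore, Debt, Employed, LoanAmt, Region, Utilization}; Tenure is not in this set.

No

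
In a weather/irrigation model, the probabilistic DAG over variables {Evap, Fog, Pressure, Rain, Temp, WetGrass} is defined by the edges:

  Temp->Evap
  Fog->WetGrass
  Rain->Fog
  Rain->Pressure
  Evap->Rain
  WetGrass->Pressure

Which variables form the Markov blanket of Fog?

{Rain, WetGrass}

A node's Markov blanket = Pa ∪ Ch ∪ (parents of Ch other than the node itself).
Fog has child WetGrass.
Fog has parent Rain.
For each child, the remaining parents (spouses of Fog):
  WetGrass has no other parent.
Union: {Rain} ∪ {WetGrass} ∪ {} = {Rain, WetGrass}.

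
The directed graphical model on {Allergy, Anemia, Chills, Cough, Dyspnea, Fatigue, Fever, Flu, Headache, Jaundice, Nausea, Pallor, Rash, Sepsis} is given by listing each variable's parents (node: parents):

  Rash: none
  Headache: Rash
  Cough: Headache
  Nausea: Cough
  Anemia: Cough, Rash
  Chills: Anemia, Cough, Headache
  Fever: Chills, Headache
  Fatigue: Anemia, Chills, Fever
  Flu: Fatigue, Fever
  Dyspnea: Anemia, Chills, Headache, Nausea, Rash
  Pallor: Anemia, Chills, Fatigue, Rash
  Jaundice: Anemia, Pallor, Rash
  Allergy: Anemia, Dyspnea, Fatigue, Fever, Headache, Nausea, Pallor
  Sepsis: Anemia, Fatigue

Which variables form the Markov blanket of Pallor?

Pallor's children: Allergy, Jaundice.
Pallor's parents: Anemia, Chills, Fatigue, Rash.
For each child, the remaining parents (spouses of Pallor):
  Jaundice: Anemia, Rash
  Allergy: Anemia, Dyspnea, Fatigue, Fever, Headache, Nausea
Taking the union gives {Allergy, Anemia, Chills, Dyspnea, Fatigue, Fever, Headache, Jaundice, Nausea, Rash}.

{Allergy, Anemia, Chills, Dyspnea, Fatigue, Fever, Headache, Jaundice, Nausea, Rash}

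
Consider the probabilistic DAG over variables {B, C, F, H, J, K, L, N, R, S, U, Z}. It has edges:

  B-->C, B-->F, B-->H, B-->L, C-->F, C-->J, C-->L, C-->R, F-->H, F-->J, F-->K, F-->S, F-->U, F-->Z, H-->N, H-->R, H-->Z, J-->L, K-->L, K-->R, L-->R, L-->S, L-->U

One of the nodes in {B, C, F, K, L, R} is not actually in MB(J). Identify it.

R

J's parents: C, F.
J has child L.
Co-parents of J (other parents of its children):
  parents(L) \ {J} = {B, C, K}.
MB(J) = {B, C, F, K, L}.
R is neither a parent, child, nor co-parent of J, so it does not belong.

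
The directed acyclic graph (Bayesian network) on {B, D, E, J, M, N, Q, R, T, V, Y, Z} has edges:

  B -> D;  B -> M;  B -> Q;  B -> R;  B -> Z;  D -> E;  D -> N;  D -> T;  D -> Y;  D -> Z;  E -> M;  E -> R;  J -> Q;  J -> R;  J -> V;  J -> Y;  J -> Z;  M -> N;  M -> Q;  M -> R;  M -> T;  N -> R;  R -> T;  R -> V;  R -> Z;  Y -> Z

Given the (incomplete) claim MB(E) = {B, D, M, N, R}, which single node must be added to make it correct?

By definition, MB(E) is built from E's parents, E's children, and the co-parents of E.
Parents of E: D.
E's children: M, R.
Other parents of E's children:
  M also has parent B.
  R also has parents B, J, M, N.
MB(E) = {B, D, J, M, N, R}.
Comparing with the claimed set, J is missing.

J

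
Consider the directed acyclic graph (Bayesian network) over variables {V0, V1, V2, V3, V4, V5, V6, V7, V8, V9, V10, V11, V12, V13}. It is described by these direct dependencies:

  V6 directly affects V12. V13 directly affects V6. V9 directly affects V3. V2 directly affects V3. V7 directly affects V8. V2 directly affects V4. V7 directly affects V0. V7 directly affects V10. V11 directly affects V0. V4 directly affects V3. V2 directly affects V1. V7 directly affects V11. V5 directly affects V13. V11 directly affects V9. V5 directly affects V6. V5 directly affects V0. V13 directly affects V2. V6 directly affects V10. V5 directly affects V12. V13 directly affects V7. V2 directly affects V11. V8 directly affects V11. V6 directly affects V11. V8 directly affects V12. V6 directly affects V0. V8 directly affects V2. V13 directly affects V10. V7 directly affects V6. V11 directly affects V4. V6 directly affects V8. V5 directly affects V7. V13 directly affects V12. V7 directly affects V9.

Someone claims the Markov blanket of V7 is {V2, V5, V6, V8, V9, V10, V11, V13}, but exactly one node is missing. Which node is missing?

V0

A node's Markov blanket = Pa ∪ Ch ∪ (parents of Ch other than the node itself).
Parents of V7: V5, V13.
Children of V7: V0, V6, V8, V9, V10, V11.
Co-parents of V7 (other parents of its children):
  V6: V5, V13
  V8: V6
  V11: V2, V6, V8
  V10: V6, V13
  V0: V5, V6, V11
  V9: V11
MB(V7) = {V0, V2, V5, V6, V8, V9, V10, V11, V13}.
Comparing with the claimed set, V0 is missing.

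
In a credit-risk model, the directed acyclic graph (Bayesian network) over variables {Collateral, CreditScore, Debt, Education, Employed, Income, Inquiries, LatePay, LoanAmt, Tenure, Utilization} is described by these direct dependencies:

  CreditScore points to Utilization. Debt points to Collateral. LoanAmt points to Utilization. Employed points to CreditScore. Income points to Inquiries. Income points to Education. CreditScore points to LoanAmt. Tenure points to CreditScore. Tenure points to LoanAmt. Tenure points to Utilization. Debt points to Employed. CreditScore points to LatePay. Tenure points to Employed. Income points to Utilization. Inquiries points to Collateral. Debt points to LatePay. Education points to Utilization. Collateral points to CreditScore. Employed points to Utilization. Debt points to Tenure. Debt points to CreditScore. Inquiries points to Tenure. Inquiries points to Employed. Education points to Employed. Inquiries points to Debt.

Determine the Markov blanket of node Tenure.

{Collateral, CreditScore, Debt, Education, Employed, Income, Inquiries, LoanAmt, Utilization}

Pa(Tenure) = {Debt, Inquiries}.
Ch(Tenure) = {CreditScore, Employed, LoanAmt, Utilization}.
Parents of each child, excluding Tenure:
  parents(Employed) \ {Tenure} = {Debt, Education, Inquiries}.
  CreditScore also has parents Collateral, Debt, Employed.
  LoanAmt's other parent is CreditScore.
  Utilization's other parents are CreditScore, Education, Employed, Income, LoanAmt.
MB(Tenure) = {Collateral, CreditScore, Debt, Education, Employed, Income, Inquiries, LoanAmt, Utilization}.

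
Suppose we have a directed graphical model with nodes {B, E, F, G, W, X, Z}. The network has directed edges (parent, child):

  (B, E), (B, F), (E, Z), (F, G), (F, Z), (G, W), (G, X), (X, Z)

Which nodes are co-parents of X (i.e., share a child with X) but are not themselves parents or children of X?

{E, F}

Children of X: Z.
  Z also has parents E, F.
Excluding nodes already adjacent to X (G, Z), the co-parent-only contribution is {E, F}.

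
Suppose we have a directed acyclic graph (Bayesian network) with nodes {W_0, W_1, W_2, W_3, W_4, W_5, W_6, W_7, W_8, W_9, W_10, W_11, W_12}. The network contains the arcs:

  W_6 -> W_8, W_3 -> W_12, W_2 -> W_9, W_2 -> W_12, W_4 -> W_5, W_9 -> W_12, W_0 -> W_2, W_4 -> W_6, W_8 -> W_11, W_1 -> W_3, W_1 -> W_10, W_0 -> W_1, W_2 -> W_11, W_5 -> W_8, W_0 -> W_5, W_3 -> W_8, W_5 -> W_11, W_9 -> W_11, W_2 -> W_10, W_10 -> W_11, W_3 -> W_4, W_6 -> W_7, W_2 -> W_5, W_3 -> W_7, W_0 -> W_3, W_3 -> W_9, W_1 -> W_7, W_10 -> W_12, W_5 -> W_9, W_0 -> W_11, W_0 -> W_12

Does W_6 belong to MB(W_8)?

W_6 is a parent of W_8.
So W_6 ∈ MB(W_8).

Yes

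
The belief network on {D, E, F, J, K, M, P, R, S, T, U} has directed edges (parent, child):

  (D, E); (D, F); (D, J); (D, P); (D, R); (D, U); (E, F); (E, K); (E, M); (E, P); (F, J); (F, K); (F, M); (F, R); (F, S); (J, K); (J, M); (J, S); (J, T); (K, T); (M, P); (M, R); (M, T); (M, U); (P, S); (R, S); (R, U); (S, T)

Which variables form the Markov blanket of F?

{D, E, J, K, M, P, R, S}

A node's Markov blanket = Pa ∪ Ch ∪ (parents of Ch other than the node itself).
Pa(F) = {D, E}.
Ch(F) = {J, K, M, R, S}.
Co-parents of F (other parents of its children):
  J also has parent D.
  K's other parents are E, J.
  M's other parents are E, J.
  R also has parents D, M.
  S also has parents J, P, R.
Union: {D, E} ∪ {J, K, M, R, S} ∪ {D, E, J, M, P, R} = {D, E, J, K, M, P, R, S}.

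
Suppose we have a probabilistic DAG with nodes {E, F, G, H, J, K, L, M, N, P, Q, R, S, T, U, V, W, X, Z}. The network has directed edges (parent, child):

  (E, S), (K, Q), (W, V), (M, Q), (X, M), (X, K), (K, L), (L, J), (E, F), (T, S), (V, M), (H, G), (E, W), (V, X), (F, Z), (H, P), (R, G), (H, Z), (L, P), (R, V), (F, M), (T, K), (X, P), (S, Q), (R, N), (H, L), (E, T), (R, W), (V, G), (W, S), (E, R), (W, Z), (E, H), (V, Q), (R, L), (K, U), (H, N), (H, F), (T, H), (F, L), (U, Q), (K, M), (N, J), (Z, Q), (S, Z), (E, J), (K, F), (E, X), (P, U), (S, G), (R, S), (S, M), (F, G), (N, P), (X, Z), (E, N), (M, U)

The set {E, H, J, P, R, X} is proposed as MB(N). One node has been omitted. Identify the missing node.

L

By definition, MB(N) is built from N's parents, N's children, and the co-parents of N.
N's parents: E, H, R.
N has children J, P.
Co-parents of N (other parents of its children):
  J: E, L
  P: H, L, X
MB(N) = {E, H, J, L, P, R, X}.
Comparing with the claimed set, L is missing.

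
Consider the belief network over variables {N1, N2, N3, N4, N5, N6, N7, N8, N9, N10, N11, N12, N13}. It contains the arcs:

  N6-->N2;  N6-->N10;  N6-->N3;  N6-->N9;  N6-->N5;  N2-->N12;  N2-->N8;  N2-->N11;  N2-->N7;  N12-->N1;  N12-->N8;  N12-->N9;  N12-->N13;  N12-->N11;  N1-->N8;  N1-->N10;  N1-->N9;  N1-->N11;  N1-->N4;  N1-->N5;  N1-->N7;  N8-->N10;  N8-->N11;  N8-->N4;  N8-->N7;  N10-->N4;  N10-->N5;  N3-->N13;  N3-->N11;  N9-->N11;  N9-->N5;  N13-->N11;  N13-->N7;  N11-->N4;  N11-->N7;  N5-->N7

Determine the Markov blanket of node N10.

{N1, N4, N5, N6, N8, N9, N11}

A node's Markov blanket = Pa ∪ Ch ∪ (parents of Ch other than the node itself).
Pa(N10) = {N1, N6, N8}.
N10 has children N4, N5.
Parents of each child, excluding N10:
  parents(N4) \ {N10} = {N1, N8, N11}.
  N5's other parents are N1, N6, N9.
Taking the union gives {N1, N4, N5, N6, N8, N9, N11}.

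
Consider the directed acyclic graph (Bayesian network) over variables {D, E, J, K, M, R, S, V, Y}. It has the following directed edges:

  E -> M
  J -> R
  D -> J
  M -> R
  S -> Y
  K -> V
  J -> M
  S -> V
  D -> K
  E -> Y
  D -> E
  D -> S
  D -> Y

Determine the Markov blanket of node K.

Pa(K) = {D}.
K has child V.
Other parents of K's children:
  V also has parent S.
MB(K) = {D, S, V}.

{D, S, V}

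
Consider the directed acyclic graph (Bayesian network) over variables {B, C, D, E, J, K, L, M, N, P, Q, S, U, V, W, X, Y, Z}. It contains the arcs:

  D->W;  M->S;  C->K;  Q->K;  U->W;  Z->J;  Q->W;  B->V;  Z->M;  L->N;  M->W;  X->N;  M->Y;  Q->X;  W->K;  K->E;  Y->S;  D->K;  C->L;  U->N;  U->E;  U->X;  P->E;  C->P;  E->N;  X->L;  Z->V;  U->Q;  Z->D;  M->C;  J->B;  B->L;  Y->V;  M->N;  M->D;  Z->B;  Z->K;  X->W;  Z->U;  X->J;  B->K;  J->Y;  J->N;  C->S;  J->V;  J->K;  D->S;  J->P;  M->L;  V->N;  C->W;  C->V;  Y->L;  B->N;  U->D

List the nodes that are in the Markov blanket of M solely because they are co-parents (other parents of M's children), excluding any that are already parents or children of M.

{B, E, J, Q, U, V, X}

Children of M: C, D, L, N, S, W, Y.
  D: U, Z
  Y: J
  C: —
  W: C, D, Q, U, X
  L: B, C, X, Y
  N: B, E, J, L, U, V, X
  S: C, D, Y
Excluding nodes already adjacent to M (C, D, L, N, S, W, Y, Z), the co-parent-only contribution is {B, E, J, Q, U, V, X}.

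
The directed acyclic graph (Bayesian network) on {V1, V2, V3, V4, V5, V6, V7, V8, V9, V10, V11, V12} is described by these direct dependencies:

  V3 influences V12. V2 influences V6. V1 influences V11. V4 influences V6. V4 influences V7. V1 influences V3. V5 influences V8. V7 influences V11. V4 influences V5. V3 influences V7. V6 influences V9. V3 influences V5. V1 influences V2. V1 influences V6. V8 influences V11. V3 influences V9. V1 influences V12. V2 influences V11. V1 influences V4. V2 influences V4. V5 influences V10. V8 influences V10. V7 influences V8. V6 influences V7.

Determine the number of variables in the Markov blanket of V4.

6

A node's Markov blanket = Pa ∪ Ch ∪ (parents of Ch other than the node itself).
V4 has parents V1, V2.
V4 has children V5, V6, V7.
Co-parents of V4 (other parents of its children):
  parents(V5) \ {V4} = {V3}.
  V6 also has parents V1, V2.
  parents(V7) \ {V4} = {V3, V6}.
MB(V4) = {V1, V2, V3, V5, V6, V7}, which has 6 nodes.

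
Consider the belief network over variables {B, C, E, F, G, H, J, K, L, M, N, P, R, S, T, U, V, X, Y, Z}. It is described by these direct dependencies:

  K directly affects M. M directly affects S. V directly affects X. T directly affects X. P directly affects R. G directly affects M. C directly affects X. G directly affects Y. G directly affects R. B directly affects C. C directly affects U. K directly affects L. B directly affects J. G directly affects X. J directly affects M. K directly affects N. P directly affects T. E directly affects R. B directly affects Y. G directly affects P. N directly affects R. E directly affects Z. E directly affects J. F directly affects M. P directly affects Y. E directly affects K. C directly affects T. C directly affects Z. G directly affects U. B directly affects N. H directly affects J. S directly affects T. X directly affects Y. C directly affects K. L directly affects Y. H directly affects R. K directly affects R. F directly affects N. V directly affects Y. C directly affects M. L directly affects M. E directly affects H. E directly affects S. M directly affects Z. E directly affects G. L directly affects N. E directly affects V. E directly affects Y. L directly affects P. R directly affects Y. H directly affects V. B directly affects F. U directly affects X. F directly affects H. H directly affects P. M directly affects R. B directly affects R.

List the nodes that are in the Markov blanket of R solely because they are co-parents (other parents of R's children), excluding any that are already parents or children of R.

{L, V, X}

Children of R: Y.
  parents(Y) \ {R} = {B, E, G, L, P, V, X}.
Excluding nodes already adjacent to R (B, E, G, H, K, M, N, P, Y), the co-parent-only contribution is {L, V, X}.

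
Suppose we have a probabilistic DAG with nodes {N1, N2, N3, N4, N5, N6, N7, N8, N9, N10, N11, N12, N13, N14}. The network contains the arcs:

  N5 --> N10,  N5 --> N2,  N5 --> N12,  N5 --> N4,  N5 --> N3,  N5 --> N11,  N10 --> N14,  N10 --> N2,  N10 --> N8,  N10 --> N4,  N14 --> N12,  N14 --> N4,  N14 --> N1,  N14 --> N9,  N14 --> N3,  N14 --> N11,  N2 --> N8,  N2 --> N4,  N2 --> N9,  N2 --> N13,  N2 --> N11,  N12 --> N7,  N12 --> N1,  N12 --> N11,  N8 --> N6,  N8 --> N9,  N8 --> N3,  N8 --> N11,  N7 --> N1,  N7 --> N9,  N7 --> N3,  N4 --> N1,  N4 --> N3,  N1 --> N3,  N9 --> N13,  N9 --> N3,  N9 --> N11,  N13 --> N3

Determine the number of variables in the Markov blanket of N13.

A node's Markov blanket = Pa ∪ Ch ∪ (parents of Ch other than the node itself).
N13 has child N3.
Pa(N13) = {N2, N9}.
Parents of each child, excluding N13:
  N3: N1, N4, N5, N7, N8, N9, N14
MB(N13) = {N1, N2, N3, N4, N5, N7, N8, N9, N14}, which has 9 nodes.

9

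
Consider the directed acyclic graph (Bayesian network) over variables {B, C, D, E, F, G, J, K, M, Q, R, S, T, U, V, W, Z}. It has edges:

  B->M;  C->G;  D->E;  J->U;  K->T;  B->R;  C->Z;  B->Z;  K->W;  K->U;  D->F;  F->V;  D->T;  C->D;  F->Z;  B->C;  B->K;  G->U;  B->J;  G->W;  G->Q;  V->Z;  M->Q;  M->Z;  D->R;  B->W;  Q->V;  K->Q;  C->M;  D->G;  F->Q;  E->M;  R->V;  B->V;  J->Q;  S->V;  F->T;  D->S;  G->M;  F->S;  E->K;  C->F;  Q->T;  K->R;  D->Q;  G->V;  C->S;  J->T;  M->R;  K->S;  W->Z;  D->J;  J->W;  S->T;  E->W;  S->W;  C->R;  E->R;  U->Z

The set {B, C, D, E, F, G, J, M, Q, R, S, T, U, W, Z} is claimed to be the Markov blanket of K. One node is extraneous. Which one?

A node's Markov blanket = Pa ∪ Ch ∪ (parents of Ch other than the node itself).
K has parents B, E.
Children of K: Q, R, S, T, U, W.
For each child, the remaining parents (spouses of K):
  Q: D, F, G, J, M
  R: B, C, D, E, M
  S: C, D, F
  T: D, F, J, Q, S
  U: G, J
  W: B, E, G, J, S
MB(K) = {B, C, D, E, F, G, J, M, Q, R, S, T, U, W}.
Z is neither a parent, child, nor co-parent of K, so it does not belong.

Z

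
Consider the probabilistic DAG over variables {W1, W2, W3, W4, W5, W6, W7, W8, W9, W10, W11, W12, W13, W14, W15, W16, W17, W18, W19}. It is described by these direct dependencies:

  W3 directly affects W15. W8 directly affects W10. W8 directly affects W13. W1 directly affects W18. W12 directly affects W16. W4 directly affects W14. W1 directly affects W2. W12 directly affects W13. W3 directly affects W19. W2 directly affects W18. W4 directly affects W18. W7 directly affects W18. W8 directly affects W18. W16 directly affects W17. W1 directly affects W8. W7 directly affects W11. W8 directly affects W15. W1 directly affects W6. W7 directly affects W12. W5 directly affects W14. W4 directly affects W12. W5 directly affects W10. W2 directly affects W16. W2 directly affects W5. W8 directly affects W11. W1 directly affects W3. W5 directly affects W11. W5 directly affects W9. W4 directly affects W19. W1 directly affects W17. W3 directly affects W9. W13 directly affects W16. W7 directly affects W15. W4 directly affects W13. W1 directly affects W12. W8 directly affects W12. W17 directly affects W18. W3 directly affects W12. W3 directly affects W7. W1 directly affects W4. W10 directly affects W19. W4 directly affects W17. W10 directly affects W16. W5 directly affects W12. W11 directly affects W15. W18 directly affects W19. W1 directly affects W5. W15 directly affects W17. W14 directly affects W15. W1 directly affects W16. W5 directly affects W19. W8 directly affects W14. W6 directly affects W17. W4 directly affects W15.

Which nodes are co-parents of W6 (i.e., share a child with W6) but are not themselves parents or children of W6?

Children of W6: W17.
  W17 also has parents W1, W4, W15, W16.
Excluding nodes already adjacent to W6 (W1, W17), the co-parent-only contribution is {W4, W15, W16}.

{W4, W15, W16}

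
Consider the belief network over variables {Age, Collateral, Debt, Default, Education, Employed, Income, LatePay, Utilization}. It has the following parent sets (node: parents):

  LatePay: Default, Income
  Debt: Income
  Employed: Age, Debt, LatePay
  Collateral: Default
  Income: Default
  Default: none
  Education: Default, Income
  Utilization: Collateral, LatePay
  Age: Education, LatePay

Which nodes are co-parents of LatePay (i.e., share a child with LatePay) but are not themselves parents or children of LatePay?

Children of LatePay: Age, Employed, Utilization.
  Age's other parent is Education.
  Utilization's other parent is Collateral.
  Employed's other parents are Age, Debt.
Excluding nodes already adjacent to LatePay (Age, Default, Employed, Income, Utilization), the co-parent-only contribution is {Collateral, Debt, Education}.

{Collateral, Debt, Education}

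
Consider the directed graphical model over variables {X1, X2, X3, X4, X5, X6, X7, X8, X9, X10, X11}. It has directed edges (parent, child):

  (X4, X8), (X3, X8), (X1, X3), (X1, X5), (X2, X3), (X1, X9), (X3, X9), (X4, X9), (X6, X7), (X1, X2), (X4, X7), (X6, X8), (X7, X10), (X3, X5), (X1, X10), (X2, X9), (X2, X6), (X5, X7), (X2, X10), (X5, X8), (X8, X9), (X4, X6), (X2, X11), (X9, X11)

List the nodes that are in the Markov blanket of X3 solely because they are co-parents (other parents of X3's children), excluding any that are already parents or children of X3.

Children of X3: X5, X8, X9.
  X5: X1
  X8: X4, X5, X6
  X9: X1, X2, X4, X8
Excluding nodes already adjacent to X3 (X1, X2, X5, X8, X9), the co-parent-only contribution is {X4, X6}.

{X4, X6}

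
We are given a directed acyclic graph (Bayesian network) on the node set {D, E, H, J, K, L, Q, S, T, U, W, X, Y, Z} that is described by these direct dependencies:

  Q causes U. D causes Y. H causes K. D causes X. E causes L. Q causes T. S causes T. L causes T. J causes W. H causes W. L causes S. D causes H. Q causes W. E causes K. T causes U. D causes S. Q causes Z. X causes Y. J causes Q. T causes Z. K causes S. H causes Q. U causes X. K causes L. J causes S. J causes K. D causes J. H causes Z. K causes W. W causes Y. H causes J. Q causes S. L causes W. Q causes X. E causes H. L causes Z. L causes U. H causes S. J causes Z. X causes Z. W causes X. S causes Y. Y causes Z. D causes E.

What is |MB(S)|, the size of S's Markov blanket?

10

Pa(S) = {D, H, J, K, L, Q}.
S has children T, Y.
For each child, the remaining parents (spouses of S):
  T: L, Q
  Y: D, W, X
MB(S) = {D, H, J, K, L, Q, T, W, X, Y}, which has 10 nodes.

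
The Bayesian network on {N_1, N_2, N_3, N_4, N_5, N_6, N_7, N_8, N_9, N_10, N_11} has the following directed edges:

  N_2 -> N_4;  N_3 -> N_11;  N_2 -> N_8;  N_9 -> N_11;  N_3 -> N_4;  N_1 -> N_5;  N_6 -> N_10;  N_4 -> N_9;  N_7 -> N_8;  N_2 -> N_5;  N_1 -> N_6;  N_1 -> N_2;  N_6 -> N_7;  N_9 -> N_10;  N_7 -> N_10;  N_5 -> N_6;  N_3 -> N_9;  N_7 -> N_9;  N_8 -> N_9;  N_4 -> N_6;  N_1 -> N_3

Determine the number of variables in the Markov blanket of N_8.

5

N_8 has parents N_2, N_7.
Ch(N_8) = {N_9}.
Co-parents of N_8 (other parents of its children):
  N_9 also has parents N_3, N_4, N_7.
MB(N_8) = {N_2, N_3, N_4, N_7, N_9}, which has 5 nodes.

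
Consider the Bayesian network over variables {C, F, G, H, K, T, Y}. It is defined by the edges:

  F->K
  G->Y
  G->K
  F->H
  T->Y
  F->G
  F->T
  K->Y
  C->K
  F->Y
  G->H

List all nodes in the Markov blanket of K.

Children of K: Y.
K has parents C, F, G.
Co-parents of K (other parents of its children):
  Y's other parents are F, G, T.
So the Markov blanket of K is {C, F, G, T, Y}.

{C, F, G, T, Y}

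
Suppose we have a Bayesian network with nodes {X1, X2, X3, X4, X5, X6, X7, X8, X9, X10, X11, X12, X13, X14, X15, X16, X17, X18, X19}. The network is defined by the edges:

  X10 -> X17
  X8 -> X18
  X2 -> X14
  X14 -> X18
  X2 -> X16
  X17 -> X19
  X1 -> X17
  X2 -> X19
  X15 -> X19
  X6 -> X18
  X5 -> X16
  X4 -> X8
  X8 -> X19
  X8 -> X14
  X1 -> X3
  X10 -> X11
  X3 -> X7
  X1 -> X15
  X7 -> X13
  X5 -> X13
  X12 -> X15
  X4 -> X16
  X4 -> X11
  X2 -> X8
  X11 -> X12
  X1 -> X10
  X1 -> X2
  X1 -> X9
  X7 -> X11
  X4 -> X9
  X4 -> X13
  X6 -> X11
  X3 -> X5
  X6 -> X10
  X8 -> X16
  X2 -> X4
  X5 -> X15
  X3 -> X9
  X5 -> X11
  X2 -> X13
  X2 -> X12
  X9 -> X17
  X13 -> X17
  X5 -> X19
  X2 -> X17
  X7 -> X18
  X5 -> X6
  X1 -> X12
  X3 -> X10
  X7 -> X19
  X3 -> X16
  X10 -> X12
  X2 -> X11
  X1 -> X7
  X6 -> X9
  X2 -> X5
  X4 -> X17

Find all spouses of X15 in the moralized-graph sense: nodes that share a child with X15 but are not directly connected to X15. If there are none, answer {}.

{X2, X7, X8, X17}

Children of X15: X19.
  X19: X2, X5, X7, X8, X17
Excluding nodes already adjacent to X15 (X1, X5, X12, X19), the co-parent-only contribution is {X2, X7, X8, X17}.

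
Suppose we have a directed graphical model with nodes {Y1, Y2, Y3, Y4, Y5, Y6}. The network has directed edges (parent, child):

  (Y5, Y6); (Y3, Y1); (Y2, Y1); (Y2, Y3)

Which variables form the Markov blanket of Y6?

{Y5}

Y6 has parent Y5.
Children of Y6: none.
Y6 has no children, so there are no co-parents.
Union: {Y5} ∪ {} ∪ {} = {Y5}.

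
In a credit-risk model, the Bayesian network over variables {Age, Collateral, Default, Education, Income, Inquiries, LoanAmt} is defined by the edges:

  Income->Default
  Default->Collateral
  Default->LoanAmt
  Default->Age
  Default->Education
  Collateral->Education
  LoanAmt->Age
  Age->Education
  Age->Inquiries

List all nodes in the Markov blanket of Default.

Default has children Age, Collateral, Education, LoanAmt.
Pa(Default) = {Income}.
Other parents of Default's children:
  Collateral: —
  LoanAmt: —
  Age: LoanAmt
  Education: Age, Collateral
MB(Default) = {Age, Collateral, Education, Income, LoanAmt}.

{Age, Collateral, Education, Income, LoanAmt}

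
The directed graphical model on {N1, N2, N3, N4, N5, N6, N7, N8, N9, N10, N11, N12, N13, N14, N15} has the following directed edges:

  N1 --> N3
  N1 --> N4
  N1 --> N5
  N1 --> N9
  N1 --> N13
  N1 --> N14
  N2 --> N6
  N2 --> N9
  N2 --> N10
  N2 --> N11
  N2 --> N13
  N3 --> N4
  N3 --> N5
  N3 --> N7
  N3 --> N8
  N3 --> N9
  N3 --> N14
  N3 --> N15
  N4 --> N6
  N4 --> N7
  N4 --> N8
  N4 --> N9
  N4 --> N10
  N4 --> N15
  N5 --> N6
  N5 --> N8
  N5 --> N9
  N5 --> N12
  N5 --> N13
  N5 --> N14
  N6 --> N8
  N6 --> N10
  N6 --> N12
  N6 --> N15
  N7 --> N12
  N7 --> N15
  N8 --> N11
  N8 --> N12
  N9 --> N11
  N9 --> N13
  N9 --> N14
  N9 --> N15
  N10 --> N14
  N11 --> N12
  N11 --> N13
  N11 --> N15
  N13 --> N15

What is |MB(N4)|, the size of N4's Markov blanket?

Parents of N4: N1, N3.
N4 has children N6, N7, N8, N9, N10, N15.
For each child, the remaining parents (spouses of N4):
  N6 also has parents N2, N5.
  N7 also has parent N3.
  N8's other parents are N3, N5, N6.
  N9's other parents are N1, N2, N3, N5.
  N10 also has parents N2, N6.
  parents(N15) \ {N4} = {N3, N6, N7, N9, N11, N13}.
MB(N4) = {N1, N2, N3, N5, N6, N7, N8, N9, N10, N11, N13, N15}, which has 12 nodes.

12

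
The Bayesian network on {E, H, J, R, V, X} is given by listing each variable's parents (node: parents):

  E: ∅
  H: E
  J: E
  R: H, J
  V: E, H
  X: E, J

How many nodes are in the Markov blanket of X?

Children of X: none.
X's parents: E, J.
With no children, X has no spouses; the co-parent set is empty.
MB(X) = {E, J}, which has 2 nodes.

2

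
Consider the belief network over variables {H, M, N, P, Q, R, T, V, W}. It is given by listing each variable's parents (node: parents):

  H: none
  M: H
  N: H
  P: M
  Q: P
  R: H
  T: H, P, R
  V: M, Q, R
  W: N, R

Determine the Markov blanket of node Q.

Q has parent P.
Q has child V.
Parents of each child, excluding Q:
  parents(V) \ {Q} = {M, R}.
MB(Q) = {M, P, R, V}.

{M, P, R, V}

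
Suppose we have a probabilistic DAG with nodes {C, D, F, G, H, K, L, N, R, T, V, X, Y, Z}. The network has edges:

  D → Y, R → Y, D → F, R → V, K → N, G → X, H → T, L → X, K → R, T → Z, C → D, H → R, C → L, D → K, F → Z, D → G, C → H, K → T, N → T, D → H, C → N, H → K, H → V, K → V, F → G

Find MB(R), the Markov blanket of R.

R has parents H, K.
R has children V, Y.
For each child, the remaining parents (spouses of R):
  V also has parents H, K.
  Y also has parent D.
MB(R) = {D, H, K, V, Y}.

{D, H, K, V, Y}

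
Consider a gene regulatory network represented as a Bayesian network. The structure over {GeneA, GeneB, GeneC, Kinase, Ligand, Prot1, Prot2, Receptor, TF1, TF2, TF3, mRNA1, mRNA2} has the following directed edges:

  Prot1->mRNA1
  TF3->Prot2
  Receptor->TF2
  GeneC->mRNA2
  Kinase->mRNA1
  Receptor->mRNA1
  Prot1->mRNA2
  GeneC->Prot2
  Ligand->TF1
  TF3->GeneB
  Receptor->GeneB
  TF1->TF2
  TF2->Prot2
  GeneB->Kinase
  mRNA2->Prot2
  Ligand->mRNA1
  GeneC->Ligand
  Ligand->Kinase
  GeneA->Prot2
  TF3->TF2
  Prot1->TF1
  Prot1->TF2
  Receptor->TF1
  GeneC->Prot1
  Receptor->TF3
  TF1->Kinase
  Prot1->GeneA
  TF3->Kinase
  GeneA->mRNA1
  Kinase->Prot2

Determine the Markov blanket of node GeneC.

GeneC has children Ligand, Prot1, Prot2, mRNA2.
GeneC's parents: none.
For each child, the remaining parents (spouses of GeneC):
  Prot1: no additional parents.
  Ligand has no other parent.
  parents(mRNA2) \ {GeneC} = {Prot1}.
  parents(Prot2) \ {GeneC} = {GeneA, Kinase, TF2, TF3, mRNA2}.
Union: {} ∪ {Ligand, Prot1, Prot2, mRNA2} ∪ {GeneA, Kinase, Prot1, TF2, TF3, mRNA2} = {GeneA, Kinase, Ligand, Prot1, Prot2, TF2, TF3, mRNA2}.

{GeneA, Kinase, Ligand, Prot1, Prot2, TF2, TF3, mRNA2}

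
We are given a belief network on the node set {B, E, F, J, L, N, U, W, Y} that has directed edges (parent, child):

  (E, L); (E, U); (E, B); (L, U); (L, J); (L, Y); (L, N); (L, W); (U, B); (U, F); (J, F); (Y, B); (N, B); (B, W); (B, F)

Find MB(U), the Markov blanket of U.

{B, E, F, J, L, N, Y}

The Markov blanket of a node is its parents, its children, and the other parents of its children.
Pa(U) = {E, L}.
U has children B, F.
For each child, the remaining parents (spouses of U):
  B also has parents E, N, Y.
  parents(F) \ {U} = {B, J}.
So the Markov blanket of U is {B, E, F, J, L, N, Y}.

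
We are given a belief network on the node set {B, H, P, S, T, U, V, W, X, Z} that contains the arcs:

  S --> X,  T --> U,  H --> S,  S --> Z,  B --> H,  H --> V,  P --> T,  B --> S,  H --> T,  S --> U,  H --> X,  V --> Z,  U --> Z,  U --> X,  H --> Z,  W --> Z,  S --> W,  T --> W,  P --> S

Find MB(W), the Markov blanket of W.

By definition, MB(W) is built from W's parents, W's children, and the co-parents of W.
Ch(W) = {Z}.
W has parents S, T.
Co-parents of W (other parents of its children):
  Z: H, S, U, V
So the Markov blanket of W is {H, S, T, U, V, Z}.

{H, S, T, U, V, Z}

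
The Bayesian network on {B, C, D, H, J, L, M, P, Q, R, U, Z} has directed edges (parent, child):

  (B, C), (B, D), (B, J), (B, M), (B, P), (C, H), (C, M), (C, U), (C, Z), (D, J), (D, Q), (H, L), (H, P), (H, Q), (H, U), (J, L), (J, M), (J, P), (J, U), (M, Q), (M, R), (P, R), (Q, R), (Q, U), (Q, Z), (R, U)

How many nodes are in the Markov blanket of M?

8

M's parents: B, C, J.
Children of M: Q, R.
Other parents of M's children:
  Q's other parents are D, H.
  R also has parents P, Q.
MB(M) = {B, C, D, H, J, P, Q, R}, which has 8 nodes.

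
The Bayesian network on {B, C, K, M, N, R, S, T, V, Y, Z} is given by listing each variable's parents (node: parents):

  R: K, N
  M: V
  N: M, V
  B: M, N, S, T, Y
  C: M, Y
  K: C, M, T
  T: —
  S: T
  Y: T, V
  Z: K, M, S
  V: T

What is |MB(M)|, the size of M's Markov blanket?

M has parent V.
Children of M: B, C, K, N, Z.
Co-parents of M (other parents of its children):
  N also has parent V.
  C also has parent Y.
  parents(B) \ {M} = {N, S, T, Y}.
  K also has parents C, T.
  Z's other parents are K, S.
MB(M) = {B, C, K, N, S, T, V, Y, Z}, which has 9 nodes.

9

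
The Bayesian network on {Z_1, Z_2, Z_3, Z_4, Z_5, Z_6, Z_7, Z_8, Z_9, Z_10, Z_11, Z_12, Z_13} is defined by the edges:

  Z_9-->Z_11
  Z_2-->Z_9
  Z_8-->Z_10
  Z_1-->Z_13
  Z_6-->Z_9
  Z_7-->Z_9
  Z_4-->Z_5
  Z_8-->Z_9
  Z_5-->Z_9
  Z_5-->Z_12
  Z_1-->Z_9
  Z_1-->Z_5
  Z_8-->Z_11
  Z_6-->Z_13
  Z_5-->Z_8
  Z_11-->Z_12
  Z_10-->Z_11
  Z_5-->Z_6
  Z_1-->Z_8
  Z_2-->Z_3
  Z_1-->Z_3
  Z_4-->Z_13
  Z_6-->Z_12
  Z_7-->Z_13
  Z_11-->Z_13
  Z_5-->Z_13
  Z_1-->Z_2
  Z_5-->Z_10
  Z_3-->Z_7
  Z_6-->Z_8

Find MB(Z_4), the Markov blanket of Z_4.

Recall MB(v) = parents ∪ children ∪ spouses, where spouses are the other parents of v's children.
Children of Z_4: Z_5, Z_13.
Z_4 has no parents.
For each child, the remaining parents (spouses of Z_4):
  Z_5 also has parent Z_1.
  Z_13 also has parents Z_1, Z_5, Z_6, Z_7, Z_11.
Taking the union gives {Z_1, Z_5, Z_6, Z_7, Z_11, Z_13}.

{Z_1, Z_5, Z_6, Z_7, Z_11, Z_13}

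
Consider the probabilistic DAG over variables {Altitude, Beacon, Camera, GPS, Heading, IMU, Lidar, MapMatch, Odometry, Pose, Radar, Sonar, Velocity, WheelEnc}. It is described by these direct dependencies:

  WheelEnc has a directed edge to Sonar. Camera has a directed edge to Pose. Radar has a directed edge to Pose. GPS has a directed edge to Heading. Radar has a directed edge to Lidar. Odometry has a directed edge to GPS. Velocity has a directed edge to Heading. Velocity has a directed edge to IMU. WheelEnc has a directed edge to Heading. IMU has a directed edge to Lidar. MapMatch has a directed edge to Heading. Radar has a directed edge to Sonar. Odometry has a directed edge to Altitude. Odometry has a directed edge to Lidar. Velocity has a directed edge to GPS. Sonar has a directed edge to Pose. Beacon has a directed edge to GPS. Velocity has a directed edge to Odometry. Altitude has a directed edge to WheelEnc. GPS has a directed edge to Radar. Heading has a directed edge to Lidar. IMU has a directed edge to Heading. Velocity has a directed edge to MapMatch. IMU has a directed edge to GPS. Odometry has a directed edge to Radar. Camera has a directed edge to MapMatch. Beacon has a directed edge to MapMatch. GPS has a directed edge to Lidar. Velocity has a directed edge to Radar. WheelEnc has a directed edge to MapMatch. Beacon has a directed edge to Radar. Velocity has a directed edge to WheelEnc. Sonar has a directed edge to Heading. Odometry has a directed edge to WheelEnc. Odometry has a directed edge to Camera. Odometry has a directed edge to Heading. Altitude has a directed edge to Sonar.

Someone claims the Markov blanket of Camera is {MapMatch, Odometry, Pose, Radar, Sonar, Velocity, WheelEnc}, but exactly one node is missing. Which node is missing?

Beacon

Pa(Camera) = {Odometry}.
Camera's children: MapMatch, Pose.
Parents of each child, excluding Camera:
  MapMatch: Beacon, Velocity, WheelEnc
  Pose: Radar, Sonar
MB(Camera) = {Beacon, MapMatch, Odometry, Pose, Radar, Sonar, Velocity, WheelEnc}.
Comparing with the claimed set, Beacon is missing.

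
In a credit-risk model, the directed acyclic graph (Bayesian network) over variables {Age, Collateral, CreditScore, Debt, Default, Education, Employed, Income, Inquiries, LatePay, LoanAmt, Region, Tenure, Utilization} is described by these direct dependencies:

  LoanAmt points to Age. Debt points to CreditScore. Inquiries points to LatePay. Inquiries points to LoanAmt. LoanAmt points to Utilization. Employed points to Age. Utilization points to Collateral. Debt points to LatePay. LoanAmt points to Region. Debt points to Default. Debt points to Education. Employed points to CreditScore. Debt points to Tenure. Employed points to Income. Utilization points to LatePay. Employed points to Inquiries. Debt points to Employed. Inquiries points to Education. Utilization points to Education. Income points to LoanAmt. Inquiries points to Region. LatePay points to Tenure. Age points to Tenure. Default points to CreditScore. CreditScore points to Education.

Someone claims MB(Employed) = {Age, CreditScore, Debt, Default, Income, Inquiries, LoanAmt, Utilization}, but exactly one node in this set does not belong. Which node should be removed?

The Markov blanket of a node is its parents, its children, and the other parents of its children.
Pa(Employed) = {Debt}.
Ch(Employed) = {Age, CreditScore, Income, Inquiries}.
For each child, the remaining parents (spouses of Employed):
  Income has no other parent.
  Inquiries has no other parent.
  Age also has parent LoanAmt.
  parents(CreditScore) \ {Employed} = {Debt, Default}.
MB(Employed) = {Age, CreditScore, Debt, Default, Income, Inquiries, LoanAmt}.
Utilization is neither a parent, child, nor co-parent of Employed, so it does not belong.

Utilization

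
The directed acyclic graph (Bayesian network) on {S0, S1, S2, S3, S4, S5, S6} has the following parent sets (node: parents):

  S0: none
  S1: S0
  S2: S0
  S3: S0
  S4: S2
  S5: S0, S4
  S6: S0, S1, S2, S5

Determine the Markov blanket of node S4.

{S0, S2, S5}

A node's Markov blanket = Pa ∪ Ch ∪ (parents of Ch other than the node itself).
Ch(S4) = {S5}.
S4 has parent S2.
Co-parents of S4 (other parents of its children):
  S5: S0
So the Markov blanket of S4 is {S0, S2, S5}.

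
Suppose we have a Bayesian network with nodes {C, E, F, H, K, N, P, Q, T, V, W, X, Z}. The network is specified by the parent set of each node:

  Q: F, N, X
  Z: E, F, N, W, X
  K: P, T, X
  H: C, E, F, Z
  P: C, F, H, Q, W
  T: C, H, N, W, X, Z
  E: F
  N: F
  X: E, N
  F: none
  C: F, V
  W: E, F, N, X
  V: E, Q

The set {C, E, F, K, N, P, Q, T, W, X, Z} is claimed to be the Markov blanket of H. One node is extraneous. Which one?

The Markov blanket of a node is its parents, its children, and the other parents of its children.
Pa(H) = {C, E, F, Z}.
Ch(H) = {P, T}.
Parents of each child, excluding H:
  P also has parents C, F, Q, W.
  T's other parents are C, N, W, X, Z.
MB(H) = {C, E, F, N, P, Q, T, W, X, Z}.
K is neither a parent, child, nor co-parent of H, so it does not belong.

K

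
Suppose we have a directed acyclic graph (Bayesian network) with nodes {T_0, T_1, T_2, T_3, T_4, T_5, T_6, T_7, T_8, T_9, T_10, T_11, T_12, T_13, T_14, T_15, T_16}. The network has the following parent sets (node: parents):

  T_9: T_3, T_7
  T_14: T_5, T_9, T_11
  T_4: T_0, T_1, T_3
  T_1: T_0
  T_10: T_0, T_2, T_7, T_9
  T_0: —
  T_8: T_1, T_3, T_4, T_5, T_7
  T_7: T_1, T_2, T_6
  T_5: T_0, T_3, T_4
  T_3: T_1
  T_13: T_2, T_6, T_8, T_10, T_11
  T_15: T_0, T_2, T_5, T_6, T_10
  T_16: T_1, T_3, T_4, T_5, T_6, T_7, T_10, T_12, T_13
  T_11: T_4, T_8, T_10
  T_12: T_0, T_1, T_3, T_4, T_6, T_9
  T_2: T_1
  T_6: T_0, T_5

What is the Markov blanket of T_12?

By definition, MB(T_12) is built from T_12's parents, T_12's children, and the co-parents of T_12.
Pa(T_12) = {T_0, T_1, T_3, T_4, T_6, T_9}.
T_12's children: T_16.
For each child, the remaining parents (spouses of T_12):
  T_16: T_1, T_3, T_4, T_5, T_6, T_7, T_10, T_13
Union: {T_0, T_1, T_3, T_4, T_6, T_9} ∪ {T_16} ∪ {T_1, T_3, T_4, T_5, T_6, T_7, T_10, T_13} = {T_0, T_1, T_3, T_4, T_5, T_6, T_7, T_9, T_10, T_13, T_16}.

{T_0, T_1, T_3, T_4, T_5, T_6, T_7, T_9, T_10, T_13, T_16}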